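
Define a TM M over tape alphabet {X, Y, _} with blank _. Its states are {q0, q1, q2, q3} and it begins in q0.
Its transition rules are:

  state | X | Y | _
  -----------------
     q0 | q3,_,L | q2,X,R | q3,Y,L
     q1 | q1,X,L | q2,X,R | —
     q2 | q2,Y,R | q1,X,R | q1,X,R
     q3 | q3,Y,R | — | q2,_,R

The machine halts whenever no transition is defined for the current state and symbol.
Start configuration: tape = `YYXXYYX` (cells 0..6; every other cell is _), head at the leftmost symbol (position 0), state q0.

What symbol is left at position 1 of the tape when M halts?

X

q0 | _[Y]YXXYYX   read Y → write X, move R, go to q2
q2 | _X[Y]XXYYX   read Y → write X, move R, go to q1
q1 | _XX[X]XYYX   read X → write X, move L, go to q1
q1 | _X[X]XXYYX   read X → write X, move L, go to q1
q1 | _[X]XXXYYX   read X → write X, move L, go to q1
q1 | [_]XXXXYYX
Cell 1 holds X when M halts.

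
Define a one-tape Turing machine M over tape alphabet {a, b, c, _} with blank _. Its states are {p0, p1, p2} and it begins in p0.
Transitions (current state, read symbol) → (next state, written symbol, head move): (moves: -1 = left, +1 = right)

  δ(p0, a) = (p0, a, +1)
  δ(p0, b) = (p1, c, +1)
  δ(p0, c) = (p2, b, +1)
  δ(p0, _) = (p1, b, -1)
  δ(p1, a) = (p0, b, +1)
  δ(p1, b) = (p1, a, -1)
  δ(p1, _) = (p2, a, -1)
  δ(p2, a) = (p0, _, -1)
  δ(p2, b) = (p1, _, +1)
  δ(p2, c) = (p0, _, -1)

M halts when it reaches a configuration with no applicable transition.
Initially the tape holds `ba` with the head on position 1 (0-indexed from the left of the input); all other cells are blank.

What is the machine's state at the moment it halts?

state=p0 head=1 tape=___b[a]__   (p0,a)→(p0,a,+1)
state=p0 head=2 tape=___ba[_]_   (p0,_)→(p1,b,-1)
state=p1 head=1 tape=___b[a]b_   (p1,a)→(p0,b,+1)
state=p0 head=2 tape=___bb[b]_   (p0,b)→(p1,c,+1)
state=p1 head=3 tape=___bbc[_]   (p1,_)→(p2,a,-1)
state=p2 head=2 tape=___bb[c]a   (p2,c)→(p0,_,-1)
state=p0 head=1 tape=___b[b]_a   (p0,b)→(p1,c,+1)
state=p1 head=2 tape=___bc[_]a   (p1,_)→(p2,a,-1)
state=p2 head=1 tape=___b[c]aa   (p2,c)→(p0,_,-1)
state=p0 head=0 tape=___[b]_aa   (p0,b)→(p1,c,+1)
state=p1 head=1 tape=___c[_]aa   (p1,_)→(p2,a,-1)
state=p2 head=0 tape=___[c]aaa   (p2,c)→(p0,_,-1)
state=p0 head=-1 tape=__[_]_aaa   (p0,_)→(p1,b,-1)
state=p1 head=-2 tape=_[_]b_aaa   (p1,_)→(p2,a,-1)
state=p2 head=-3 tape=[_]ab_aaa
No transition is defined for (p2, _); M halts in state p2.

p2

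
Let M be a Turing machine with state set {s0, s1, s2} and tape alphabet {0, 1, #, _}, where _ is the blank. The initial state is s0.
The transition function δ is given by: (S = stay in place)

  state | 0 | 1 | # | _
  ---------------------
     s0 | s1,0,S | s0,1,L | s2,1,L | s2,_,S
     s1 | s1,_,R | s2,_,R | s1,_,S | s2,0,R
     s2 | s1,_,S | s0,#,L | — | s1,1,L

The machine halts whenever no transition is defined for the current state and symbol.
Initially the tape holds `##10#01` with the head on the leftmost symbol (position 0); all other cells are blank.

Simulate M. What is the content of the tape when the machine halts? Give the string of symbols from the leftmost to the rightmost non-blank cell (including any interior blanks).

0#10#01

state=s0 head=0 tape=__[#]#10#01   (s0,#)→(s2,1,L)
state=s2 head=-1 tape=_[_]1#10#01   (s2,_)→(s1,1,L)
state=s1 head=-2 tape=[_]11#10#01   (s1,_)→(s2,0,R)
state=s2 head=-1 tape=0[1]1#10#01   (s2,1)→(s0,#,L)
state=s0 head=-2 tape=[0]#1#10#01   (s0,0)→(s1,0,S)
state=s1 head=-2 tape=[0]#1#10#01   (s1,0)→(s1,_,R)
state=s1 head=-1 tape=_[#]1#10#01   (s1,#)→(s1,_,S)
state=s1 head=-1 tape=_[_]1#10#01   (s1,_)→(s2,0,R)
state=s2 head=0 tape=_0[1]#10#01   (s2,1)→(s0,#,L)
state=s0 head=-1 tape=_[0]##10#01   (s0,0)→(s1,0,S)
state=s1 head=-1 tape=_[0]##10#01   (s1,0)→(s1,_,R)
state=s1 head=0 tape=__[#]#10#01   (s1,#)→(s1,_,S)
state=s1 head=0 tape=__[_]#10#01   (s1,_)→(s2,0,R)
state=s2 head=1 tape=__0[#]10#01
The non-blank tape span at halt is 0#10#01.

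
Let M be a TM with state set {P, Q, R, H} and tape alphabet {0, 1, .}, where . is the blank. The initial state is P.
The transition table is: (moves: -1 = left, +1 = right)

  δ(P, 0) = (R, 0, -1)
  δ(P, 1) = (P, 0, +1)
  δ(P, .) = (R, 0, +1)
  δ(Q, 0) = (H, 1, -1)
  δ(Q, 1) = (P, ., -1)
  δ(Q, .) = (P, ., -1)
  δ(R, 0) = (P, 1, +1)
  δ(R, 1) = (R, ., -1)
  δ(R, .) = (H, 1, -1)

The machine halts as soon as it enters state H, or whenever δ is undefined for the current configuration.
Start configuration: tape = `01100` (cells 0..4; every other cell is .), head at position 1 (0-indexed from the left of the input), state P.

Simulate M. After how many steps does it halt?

16

P | 0[1]100..   read 1 → write 0, move +1, go to P
P | 00[1]00..   read 1 → write 0, move +1, go to P
P | 000[0]0..   read 0 → write 0, move -1, go to R
R | 00[0]00..   read 0 → write 1, move +1, go to P
P | 001[0]0..   read 0 → write 0, move -1, go to R
R | 00[1]00..   read 1 → write ., move -1, go to R
R | 0[0].00..   read 0 → write 1, move +1, go to P
P | 01[.]00..   read . → write 0, move +1, go to R
R | 010[0]0..   read 0 → write 1, move +1, go to P
P | 0101[0]..   read 0 → write 0, move -1, go to R
R | 010[1]0..   read 1 → write ., move -1, go to R
R | 01[0].0..   read 0 → write 1, move +1, go to P
P | 011[.]0..   read . → write 0, move +1, go to R
R | 0110[0]..   read 0 → write 1, move +1, go to P
P | 01101[.].   read . → write 0, move +1, go to R
R | 011010[.]   read . → write 1, move -1, go to H
H | 01101[0]1
M halts after 16 transitions.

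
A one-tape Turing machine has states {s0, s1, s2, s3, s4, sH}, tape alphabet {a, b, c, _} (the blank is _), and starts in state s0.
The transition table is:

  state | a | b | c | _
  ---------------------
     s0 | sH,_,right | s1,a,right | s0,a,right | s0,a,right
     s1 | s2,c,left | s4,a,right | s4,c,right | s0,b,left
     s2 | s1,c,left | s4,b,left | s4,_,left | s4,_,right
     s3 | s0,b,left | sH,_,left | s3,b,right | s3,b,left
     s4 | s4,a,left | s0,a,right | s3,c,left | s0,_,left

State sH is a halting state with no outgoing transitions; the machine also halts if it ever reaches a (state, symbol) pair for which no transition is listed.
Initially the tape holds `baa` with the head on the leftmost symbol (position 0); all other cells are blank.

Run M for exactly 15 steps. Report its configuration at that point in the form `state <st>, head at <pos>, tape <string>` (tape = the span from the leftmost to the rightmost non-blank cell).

state=s0 head=0 tape=__[b]aa_   (s0,b)→(s1,a,right)
state=s1 head=1 tape=__a[a]a_   (s1,a)→(s2,c,left)
state=s2 head=0 tape=__[a]ca_   (s2,a)→(s1,c,left)
state=s1 head=-1 tape=_[_]cca_   (s1,_)→(s0,b,left)
state=s0 head=-2 tape=[_]bcca_   (s0,_)→(s0,a,right)
state=s0 head=-1 tape=a[b]cca_   (s0,b)→(s1,a,right)
state=s1 head=0 tape=aa[c]ca_   (s1,c)→(s4,c,right)
state=s4 head=1 tape=aac[c]a_   (s4,c)→(s3,c,left)
state=s3 head=0 tape=aa[c]ca_   (s3,c)→(s3,b,right)
state=s3 head=1 tape=aab[c]a_   (s3,c)→(s3,b,right)
state=s3 head=2 tape=aabb[a]_   (s3,a)→(s0,b,left)
state=s0 head=1 tape=aab[b]b_   (s0,b)→(s1,a,right)
state=s1 head=2 tape=aaba[b]_   (s1,b)→(s4,a,right)
state=s4 head=3 tape=aabaa[_]   (s4,_)→(s0,_,left)
state=s0 head=2 tape=aaba[a]_   (s0,a)→(sH,_,right)
state=sH head=3 tape=aaba_[_]
After 15 steps: state sH, head at 3, tape aaba.

state sH, head at 3, tape aaba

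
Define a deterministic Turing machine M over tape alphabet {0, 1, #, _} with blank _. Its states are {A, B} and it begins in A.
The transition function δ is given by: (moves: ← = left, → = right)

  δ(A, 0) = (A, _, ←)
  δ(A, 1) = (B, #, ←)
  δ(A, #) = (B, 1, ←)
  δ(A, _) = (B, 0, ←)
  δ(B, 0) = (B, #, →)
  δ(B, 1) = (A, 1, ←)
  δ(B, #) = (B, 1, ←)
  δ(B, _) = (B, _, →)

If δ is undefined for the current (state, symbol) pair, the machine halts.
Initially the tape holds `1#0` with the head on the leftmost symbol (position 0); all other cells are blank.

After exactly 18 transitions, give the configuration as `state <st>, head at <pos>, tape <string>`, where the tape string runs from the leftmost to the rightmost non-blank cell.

state B, head at -2, tape 111#0

state=A head=0 tape=___[1]#0   (A,1)→(B,#,←)
state=B head=-1 tape=__[_]##0   (B,_)→(B,_,→)
state=B head=0 tape=___[#]#0   (B,#)→(B,1,←)
state=B head=-1 tape=__[_]1#0   (B,_)→(B,_,→)
state=B head=0 tape=___[1]#0   (B,1)→(A,1,←)
state=A head=-1 tape=__[_]1#0   (A,_)→(B,0,←)
state=B head=-2 tape=_[_]01#0   (B,_)→(B,_,→)
state=B head=-1 tape=__[0]1#0   (B,0)→(B,#,→)
state=B head=0 tape=__#[1]#0   (B,1)→(A,1,←)
state=A head=-1 tape=__[#]1#0   (A,#)→(B,1,←)
state=B head=-2 tape=_[_]11#0   (B,_)→(B,_,→)
state=B head=-1 tape=__[1]1#0   (B,1)→(A,1,←)
state=A head=-2 tape=_[_]11#0   (A,_)→(B,0,←)
state=B head=-3 tape=[_]011#0   (B,_)→(B,_,→)
state=B head=-2 tape=_[0]11#0   (B,0)→(B,#,→)
state=B head=-1 tape=_#[1]1#0   (B,1)→(A,1,←)
state=A head=-2 tape=_[#]11#0   (A,#)→(B,1,←)
state=B head=-3 tape=[_]111#0   (B,_)→(B,_,→)
state=B head=-2 tape=_[1]11#0
After 18 steps: state B, head at -2, tape 111#0.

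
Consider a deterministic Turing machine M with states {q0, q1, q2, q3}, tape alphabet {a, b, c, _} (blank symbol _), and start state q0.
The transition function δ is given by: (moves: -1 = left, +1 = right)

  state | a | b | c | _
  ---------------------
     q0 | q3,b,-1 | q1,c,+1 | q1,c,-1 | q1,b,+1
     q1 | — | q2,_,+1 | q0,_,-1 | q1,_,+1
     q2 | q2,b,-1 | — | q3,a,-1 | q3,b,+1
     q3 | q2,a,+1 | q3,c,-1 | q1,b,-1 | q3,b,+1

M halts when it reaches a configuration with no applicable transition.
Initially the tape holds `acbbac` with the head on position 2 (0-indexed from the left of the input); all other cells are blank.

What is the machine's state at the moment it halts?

state=q0 head=2 tape=__ac[b]bac   (q0,b)→(q1,c,+1)
state=q1 head=3 tape=__acc[b]ac   (q1,b)→(q2,_,+1)
state=q2 head=4 tape=__acc_[a]c   (q2,a)→(q2,b,-1)
state=q2 head=3 tape=__acc[_]bc   (q2,_)→(q3,b,+1)
state=q3 head=4 tape=__accb[b]c   (q3,b)→(q3,c,-1)
state=q3 head=3 tape=__acc[b]cc   (q3,b)→(q3,c,-1)
state=q3 head=2 tape=__ac[c]ccc   (q3,c)→(q1,b,-1)
state=q1 head=1 tape=__a[c]bccc   (q1,c)→(q0,_,-1)
state=q0 head=0 tape=__[a]_bccc   (q0,a)→(q3,b,-1)
state=q3 head=-1 tape=_[_]b_bccc   (q3,_)→(q3,b,+1)
state=q3 head=0 tape=_b[b]_bccc   (q3,b)→(q3,c,-1)
state=q3 head=-1 tape=_[b]c_bccc   (q3,b)→(q3,c,-1)
state=q3 head=-2 tape=[_]cc_bccc   (q3,_)→(q3,b,+1)
state=q3 head=-1 tape=b[c]c_bccc   (q3,c)→(q1,b,-1)
state=q1 head=-2 tape=[b]bc_bccc   (q1,b)→(q2,_,+1)
state=q2 head=-1 tape=_[b]c_bccc
No transition is defined for (q2, b); M halts in state q2.

q2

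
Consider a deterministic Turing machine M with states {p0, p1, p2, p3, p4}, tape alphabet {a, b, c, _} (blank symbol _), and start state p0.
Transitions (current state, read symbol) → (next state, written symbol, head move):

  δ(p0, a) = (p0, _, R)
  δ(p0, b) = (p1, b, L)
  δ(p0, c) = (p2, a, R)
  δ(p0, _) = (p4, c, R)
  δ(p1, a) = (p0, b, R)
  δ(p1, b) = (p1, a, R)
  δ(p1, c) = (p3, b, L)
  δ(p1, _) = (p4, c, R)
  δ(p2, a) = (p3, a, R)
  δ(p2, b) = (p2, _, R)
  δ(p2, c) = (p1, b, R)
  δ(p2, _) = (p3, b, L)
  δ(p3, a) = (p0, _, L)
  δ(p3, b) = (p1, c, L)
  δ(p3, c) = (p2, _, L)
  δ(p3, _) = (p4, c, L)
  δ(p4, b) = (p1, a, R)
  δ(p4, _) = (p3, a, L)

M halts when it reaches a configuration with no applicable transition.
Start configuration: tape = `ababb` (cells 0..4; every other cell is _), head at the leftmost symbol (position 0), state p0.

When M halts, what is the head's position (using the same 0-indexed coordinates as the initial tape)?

p0 | [a]babb__   read a → write _, move R, go to p0
p0 | _[b]abb__   read b → write b, move L, go to p1
p1 | [_]babb__   read _ → write c, move R, go to p4
p4 | c[b]abb__   read b → write a, move R, go to p1
p1 | ca[a]bb__   read a → write b, move R, go to p0
p0 | cab[b]b__   read b → write b, move L, go to p1
p1 | ca[b]bb__   read b → write a, move R, go to p1
p1 | caa[b]b__   read b → write a, move R, go to p1
p1 | caaa[b]__   read b → write a, move R, go to p1
p1 | caaaa[_]_   read _ → write c, move R, go to p4
p4 | caaaac[_]   read _ → write a, move L, go to p3
p3 | caaaa[c]a   read c → write _, move L, go to p2
p2 | caaa[a]_a   read a → write a, move R, go to p3
p3 | caaaa[_]a   read _ → write c, move L, go to p4
p4 | caaa[a]ca
At halt the head is at cell 4.

4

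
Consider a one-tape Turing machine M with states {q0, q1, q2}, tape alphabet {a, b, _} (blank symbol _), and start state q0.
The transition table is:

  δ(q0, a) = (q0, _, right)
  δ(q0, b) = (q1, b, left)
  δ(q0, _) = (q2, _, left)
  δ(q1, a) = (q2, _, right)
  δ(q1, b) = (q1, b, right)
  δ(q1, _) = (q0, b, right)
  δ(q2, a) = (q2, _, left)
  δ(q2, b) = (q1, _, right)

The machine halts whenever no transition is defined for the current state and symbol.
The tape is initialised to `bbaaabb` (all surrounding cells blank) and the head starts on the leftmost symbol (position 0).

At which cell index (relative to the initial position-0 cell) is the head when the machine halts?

2

q0 | _[b]baaabb   read b → write b, move left, go to q1
q1 | [_]bbaaabb   read _ → write b, move right, go to q0
q0 | b[b]baaabb   read b → write b, move left, go to q1
q1 | [b]bbaaabb   read b → write b, move right, go to q1
q1 | b[b]baaabb   read b → write b, move right, go to q1
q1 | bb[b]aaabb   read b → write b, move right, go to q1
q1 | bbb[a]aabb   read a → write _, move right, go to q2
q2 | bbb_[a]abb   read a → write _, move left, go to q2
q2 | bbb[_]_abb
At halt the head is at cell 2.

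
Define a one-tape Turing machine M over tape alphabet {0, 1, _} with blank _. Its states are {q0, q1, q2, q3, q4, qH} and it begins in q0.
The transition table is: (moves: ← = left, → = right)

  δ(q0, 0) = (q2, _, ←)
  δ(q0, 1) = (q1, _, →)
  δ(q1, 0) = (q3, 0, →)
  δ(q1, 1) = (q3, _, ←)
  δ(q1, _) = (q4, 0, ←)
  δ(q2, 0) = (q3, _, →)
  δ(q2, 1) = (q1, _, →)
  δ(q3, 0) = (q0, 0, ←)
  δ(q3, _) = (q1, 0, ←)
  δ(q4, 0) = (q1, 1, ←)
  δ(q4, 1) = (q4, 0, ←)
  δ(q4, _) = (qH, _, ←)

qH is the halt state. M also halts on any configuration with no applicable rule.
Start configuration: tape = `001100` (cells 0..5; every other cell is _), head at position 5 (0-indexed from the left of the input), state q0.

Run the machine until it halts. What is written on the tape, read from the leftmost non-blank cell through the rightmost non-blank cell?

010000

state=q0 head=5 tape=00110[0]   (q0,0)→(q2,_,←)
state=q2 head=4 tape=0011[0]_   (q2,0)→(q3,_,→)
state=q3 head=5 tape=0011_[_]   (q3,_)→(q1,0,←)
state=q1 head=4 tape=0011[_]0   (q1,_)→(q4,0,←)
state=q4 head=3 tape=001[1]00   (q4,1)→(q4,0,←)
state=q4 head=2 tape=00[1]000   (q4,1)→(q4,0,←)
state=q4 head=1 tape=0[0]0000   (q4,0)→(q1,1,←)
state=q1 head=0 tape=[0]10000   (q1,0)→(q3,0,→)
state=q3 head=1 tape=0[1]0000
The non-blank tape span at halt is 010000.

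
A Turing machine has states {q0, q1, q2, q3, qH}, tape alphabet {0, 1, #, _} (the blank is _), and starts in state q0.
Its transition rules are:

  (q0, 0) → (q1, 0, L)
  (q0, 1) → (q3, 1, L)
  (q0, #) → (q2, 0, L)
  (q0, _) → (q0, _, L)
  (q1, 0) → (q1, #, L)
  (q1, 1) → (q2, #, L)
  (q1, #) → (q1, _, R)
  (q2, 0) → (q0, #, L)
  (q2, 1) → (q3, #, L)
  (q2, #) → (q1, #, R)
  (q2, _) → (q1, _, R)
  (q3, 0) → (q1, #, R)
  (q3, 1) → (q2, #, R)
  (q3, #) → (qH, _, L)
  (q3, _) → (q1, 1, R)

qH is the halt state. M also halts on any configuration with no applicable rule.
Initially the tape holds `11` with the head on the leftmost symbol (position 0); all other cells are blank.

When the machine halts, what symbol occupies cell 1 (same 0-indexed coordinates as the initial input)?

q0 | __[1]1_   read 1 → write 1, move L, go to q3
q3 | _[_]11_   read _ → write 1, move R, go to q1
q1 | _1[1]1_   read 1 → write #, move L, go to q2
q2 | _[1]#1_   read 1 → write #, move L, go to q3
q3 | [_]##1_   read _ → write 1, move R, go to q1
q1 | 1[#]#1_   read # → write _, move R, go to q1
q1 | 1_[#]1_   read # → write _, move R, go to q1
q1 | 1__[1]_   read 1 → write #, move L, go to q2
q2 | 1_[_]#_   read _ → write _, move R, go to q1
q1 | 1__[#]_   read # → write _, move R, go to q1
q1 | 1___[_]
Cell 1 holds _ when M halts.

_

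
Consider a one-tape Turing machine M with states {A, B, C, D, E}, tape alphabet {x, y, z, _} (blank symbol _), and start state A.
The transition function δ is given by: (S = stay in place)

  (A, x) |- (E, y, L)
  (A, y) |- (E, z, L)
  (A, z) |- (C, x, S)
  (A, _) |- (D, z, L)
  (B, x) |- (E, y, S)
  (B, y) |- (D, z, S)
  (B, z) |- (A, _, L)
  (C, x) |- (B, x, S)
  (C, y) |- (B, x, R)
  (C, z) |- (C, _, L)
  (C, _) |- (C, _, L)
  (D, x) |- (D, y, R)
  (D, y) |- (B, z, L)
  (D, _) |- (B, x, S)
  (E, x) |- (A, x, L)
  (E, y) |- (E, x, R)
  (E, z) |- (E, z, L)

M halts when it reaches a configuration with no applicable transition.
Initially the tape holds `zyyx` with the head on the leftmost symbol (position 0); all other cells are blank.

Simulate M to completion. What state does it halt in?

state=A head=0 tape=_[z]yyx   (A,z)→(C,x,S)
state=C head=0 tape=_[x]yyx   (C,x)→(B,x,S)
state=B head=0 tape=_[x]yyx   (B,x)→(E,y,S)
state=E head=0 tape=_[y]yyx   (E,y)→(E,x,R)
state=E head=1 tape=_x[y]yx   (E,y)→(E,x,R)
state=E head=2 tape=_xx[y]x   (E,y)→(E,x,R)
state=E head=3 tape=_xxx[x]   (E,x)→(A,x,L)
state=A head=2 tape=_xx[x]x   (A,x)→(E,y,L)
state=E head=1 tape=_x[x]yx   (E,x)→(A,x,L)
state=A head=0 tape=_[x]xyx   (A,x)→(E,y,L)
state=E head=-1 tape=[_]yxyx
No transition is defined for (E, _); M halts in state E.

E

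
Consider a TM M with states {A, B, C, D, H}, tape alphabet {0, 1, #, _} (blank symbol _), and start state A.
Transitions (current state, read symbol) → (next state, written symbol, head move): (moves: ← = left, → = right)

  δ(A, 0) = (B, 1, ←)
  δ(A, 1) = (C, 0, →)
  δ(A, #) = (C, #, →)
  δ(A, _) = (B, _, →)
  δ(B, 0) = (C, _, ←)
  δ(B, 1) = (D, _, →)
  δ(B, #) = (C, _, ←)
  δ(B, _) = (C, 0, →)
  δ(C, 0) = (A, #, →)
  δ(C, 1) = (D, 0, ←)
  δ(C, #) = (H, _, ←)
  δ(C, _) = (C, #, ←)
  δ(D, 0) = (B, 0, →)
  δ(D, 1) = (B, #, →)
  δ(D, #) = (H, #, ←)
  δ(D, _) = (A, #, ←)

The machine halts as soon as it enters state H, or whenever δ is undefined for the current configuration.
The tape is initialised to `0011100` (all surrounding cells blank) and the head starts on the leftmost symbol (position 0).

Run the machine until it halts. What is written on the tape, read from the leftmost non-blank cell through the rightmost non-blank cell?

#_11100

state=A head=0 tape=__[0]011100   (A,0)→(B,1,←)
state=B head=-1 tape=_[_]1011100   (B,_)→(C,0,→)
state=C head=0 tape=_0[1]011100   (C,1)→(D,0,←)
state=D head=-1 tape=_[0]0011100   (D,0)→(B,0,→)
state=B head=0 tape=_0[0]011100   (B,0)→(C,_,←)
state=C head=-1 tape=_[0]_011100   (C,0)→(A,#,→)
state=A head=0 tape=_#[_]011100   (A,_)→(B,_,→)
state=B head=1 tape=_#_[0]11100   (B,0)→(C,_,←)
state=C head=0 tape=_#[_]_11100   (C,_)→(C,#,←)
state=C head=-1 tape=_[#]#_11100   (C,#)→(H,_,←)
state=H head=-2 tape=[_]_#_11100
The non-blank tape span at halt is #_11100.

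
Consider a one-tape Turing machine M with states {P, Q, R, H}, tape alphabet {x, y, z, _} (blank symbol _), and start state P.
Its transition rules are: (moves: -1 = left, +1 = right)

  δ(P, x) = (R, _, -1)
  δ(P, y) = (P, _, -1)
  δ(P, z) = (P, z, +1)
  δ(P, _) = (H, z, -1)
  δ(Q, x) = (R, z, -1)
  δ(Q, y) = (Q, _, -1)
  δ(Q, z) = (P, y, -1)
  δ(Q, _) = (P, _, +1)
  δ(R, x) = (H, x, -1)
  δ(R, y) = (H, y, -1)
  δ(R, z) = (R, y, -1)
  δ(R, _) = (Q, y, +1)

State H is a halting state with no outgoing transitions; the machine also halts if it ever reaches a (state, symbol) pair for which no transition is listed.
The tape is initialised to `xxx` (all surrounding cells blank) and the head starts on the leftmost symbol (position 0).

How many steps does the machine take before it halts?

state=P head=0 tape=_[x]xx_   (P,x)→(R,_,-1)
state=R head=-1 tape=[_]_xx_   (R,_)→(Q,y,+1)
state=Q head=0 tape=y[_]xx_   (Q,_)→(P,_,+1)
state=P head=1 tape=y_[x]x_   (P,x)→(R,_,-1)
state=R head=0 tape=y[_]_x_   (R,_)→(Q,y,+1)
state=Q head=1 tape=yy[_]x_   (Q,_)→(P,_,+1)
state=P head=2 tape=yy_[x]_   (P,x)→(R,_,-1)
state=R head=1 tape=yy[_]__   (R,_)→(Q,y,+1)
state=Q head=2 tape=yyy[_]_   (Q,_)→(P,_,+1)
state=P head=3 tape=yyy_[_]   (P,_)→(H,z,-1)
state=H head=2 tape=yyy[_]z
M halts after 10 transitions.

10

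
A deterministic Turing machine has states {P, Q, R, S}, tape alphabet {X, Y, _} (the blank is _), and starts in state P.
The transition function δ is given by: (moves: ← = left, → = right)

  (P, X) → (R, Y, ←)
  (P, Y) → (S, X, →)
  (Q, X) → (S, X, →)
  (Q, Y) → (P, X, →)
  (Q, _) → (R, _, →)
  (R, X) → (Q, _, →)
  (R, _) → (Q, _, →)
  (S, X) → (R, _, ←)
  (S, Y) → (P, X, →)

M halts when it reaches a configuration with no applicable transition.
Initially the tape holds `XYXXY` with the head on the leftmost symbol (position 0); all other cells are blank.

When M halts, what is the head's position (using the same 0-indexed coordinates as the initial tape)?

5

state=P head=0 tape=_[X]YXXY_   (P,X)→(R,Y,←)
state=R head=-1 tape=[_]YYXXY_   (R,_)→(Q,_,→)
state=Q head=0 tape=_[Y]YXXY_   (Q,Y)→(P,X,→)
state=P head=1 tape=_X[Y]XXY_   (P,Y)→(S,X,→)
state=S head=2 tape=_XX[X]XY_   (S,X)→(R,_,←)
state=R head=1 tape=_X[X]_XY_   (R,X)→(Q,_,→)
state=Q head=2 tape=_X_[_]XY_   (Q,_)→(R,_,→)
state=R head=3 tape=_X__[X]Y_   (R,X)→(Q,_,→)
state=Q head=4 tape=_X___[Y]_   (Q,Y)→(P,X,→)
state=P head=5 tape=_X___X[_]
At halt the head is at cell 5.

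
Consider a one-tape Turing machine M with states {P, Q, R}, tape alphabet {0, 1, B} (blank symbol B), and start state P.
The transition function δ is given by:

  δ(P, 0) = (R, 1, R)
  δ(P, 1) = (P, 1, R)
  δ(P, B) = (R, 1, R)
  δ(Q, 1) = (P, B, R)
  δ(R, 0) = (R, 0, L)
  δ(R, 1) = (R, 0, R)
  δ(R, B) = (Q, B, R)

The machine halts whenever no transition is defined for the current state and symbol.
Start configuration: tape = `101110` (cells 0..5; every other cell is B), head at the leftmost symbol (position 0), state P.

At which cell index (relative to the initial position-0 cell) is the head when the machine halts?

0

P | B[1]01110   read 1 → write 1, move R, go to P
P | B1[0]1110   read 0 → write 1, move R, go to R
R | B11[1]110   read 1 → write 0, move R, go to R
R | B110[1]10   read 1 → write 0, move R, go to R
R | B1100[1]0   read 1 → write 0, move R, go to R
R | B11000[0]   read 0 → write 0, move L, go to R
R | B1100[0]0   read 0 → write 0, move L, go to R
R | B110[0]00   read 0 → write 0, move L, go to R
R | B11[0]000   read 0 → write 0, move L, go to R
R | B1[1]0000   read 1 → write 0, move R, go to R
R | B10[0]000   read 0 → write 0, move L, go to R
R | B1[0]0000   read 0 → write 0, move L, go to R
R | B[1]00000   read 1 → write 0, move R, go to R
R | B0[0]0000   read 0 → write 0, move L, go to R
R | B[0]00000   read 0 → write 0, move L, go to R
R | [B]000000   read B → write B, move R, go to Q
Q | B[0]00000
At halt the head is at cell 0.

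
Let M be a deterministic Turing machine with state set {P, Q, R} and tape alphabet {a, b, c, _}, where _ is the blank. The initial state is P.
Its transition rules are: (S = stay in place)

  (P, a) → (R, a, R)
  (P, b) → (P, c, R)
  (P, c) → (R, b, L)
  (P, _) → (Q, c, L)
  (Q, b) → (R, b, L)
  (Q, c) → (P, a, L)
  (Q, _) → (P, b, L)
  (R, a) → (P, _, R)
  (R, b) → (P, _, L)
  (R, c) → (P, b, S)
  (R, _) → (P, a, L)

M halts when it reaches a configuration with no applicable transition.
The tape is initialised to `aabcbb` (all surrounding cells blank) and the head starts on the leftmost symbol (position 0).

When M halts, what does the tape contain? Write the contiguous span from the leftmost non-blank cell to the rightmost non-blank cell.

a_cccacac

state=P head=0 tape=[a]abcbb___   (P,a)→(R,a,R)
state=R head=1 tape=a[a]bcbb___   (R,a)→(P,_,R)
state=P head=2 tape=a_[b]cbb___   (P,b)→(P,c,R)
state=P head=3 tape=a_c[c]bb___   (P,c)→(R,b,L)
state=R head=2 tape=a_[c]bbb___   (R,c)→(P,b,S)
state=P head=2 tape=a_[b]bbb___   (P,b)→(P,c,R)
state=P head=3 tape=a_c[b]bb___   (P,b)→(P,c,R)
state=P head=4 tape=a_cc[b]b___   (P,b)→(P,c,R)
state=P head=5 tape=a_ccc[b]___   (P,b)→(P,c,R)
state=P head=6 tape=a_cccc[_]__   (P,_)→(Q,c,L)
state=Q head=5 tape=a_ccc[c]c__   (Q,c)→(P,a,L)
state=P head=4 tape=a_cc[c]ac__   (P,c)→(R,b,L)
state=R head=3 tape=a_c[c]bac__   (R,c)→(P,b,S)
state=P head=3 tape=a_c[b]bac__   (P,b)→(P,c,R)
state=P head=4 tape=a_cc[b]ac__   (P,b)→(P,c,R)
state=P head=5 tape=a_ccc[a]c__   (P,a)→(R,a,R)
state=R head=6 tape=a_ccca[c]__   (R,c)→(P,b,S)
state=P head=6 tape=a_ccca[b]__   (P,b)→(P,c,R)
state=P head=7 tape=a_cccac[_]_   (P,_)→(Q,c,L)
state=Q head=6 tape=a_ccca[c]c_   (Q,c)→(P,a,L)
state=P head=5 tape=a_ccc[a]ac_   (P,a)→(R,a,R)
state=R head=6 tape=a_ccca[a]c_   (R,a)→(P,_,R)
state=P head=7 tape=a_ccca_[c]_   (P,c)→(R,b,L)
state=R head=6 tape=a_ccca[_]b_   (R,_)→(P,a,L)
state=P head=5 tape=a_ccc[a]ab_   (P,a)→(R,a,R)
state=R head=6 tape=a_ccca[a]b_   (R,a)→(P,_,R)
state=P head=7 tape=a_ccca_[b]_   (P,b)→(P,c,R)
state=P head=8 tape=a_ccca_c[_]   (P,_)→(Q,c,L)
state=Q head=7 tape=a_ccca_[c]c   (Q,c)→(P,a,L)
state=P head=6 tape=a_ccca[_]ac   (P,_)→(Q,c,L)
state=Q head=5 tape=a_ccc[a]cac
The non-blank tape span at halt is a_cccacac.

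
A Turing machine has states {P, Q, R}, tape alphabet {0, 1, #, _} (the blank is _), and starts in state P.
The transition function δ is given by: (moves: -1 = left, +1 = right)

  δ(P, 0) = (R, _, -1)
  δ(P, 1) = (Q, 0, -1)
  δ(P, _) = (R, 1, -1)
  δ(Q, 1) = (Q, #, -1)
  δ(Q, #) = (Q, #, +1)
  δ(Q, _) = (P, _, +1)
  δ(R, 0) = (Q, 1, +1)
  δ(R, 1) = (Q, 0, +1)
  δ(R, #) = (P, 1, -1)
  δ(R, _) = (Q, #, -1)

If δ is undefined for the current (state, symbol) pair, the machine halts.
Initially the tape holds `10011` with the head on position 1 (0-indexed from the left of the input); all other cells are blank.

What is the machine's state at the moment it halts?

Q

state=P head=1 tape=1[0]011   (P,0)→(R,_,-1)
state=R head=0 tape=[1]_011   (R,1)→(Q,0,+1)
state=Q head=1 tape=0[_]011   (Q,_)→(P,_,+1)
state=P head=2 tape=0_[0]11   (P,0)→(R,_,-1)
state=R head=1 tape=0[_]_11   (R,_)→(Q,#,-1)
state=Q head=0 tape=[0]#_11
No transition is defined for (Q, 0); M halts in state Q.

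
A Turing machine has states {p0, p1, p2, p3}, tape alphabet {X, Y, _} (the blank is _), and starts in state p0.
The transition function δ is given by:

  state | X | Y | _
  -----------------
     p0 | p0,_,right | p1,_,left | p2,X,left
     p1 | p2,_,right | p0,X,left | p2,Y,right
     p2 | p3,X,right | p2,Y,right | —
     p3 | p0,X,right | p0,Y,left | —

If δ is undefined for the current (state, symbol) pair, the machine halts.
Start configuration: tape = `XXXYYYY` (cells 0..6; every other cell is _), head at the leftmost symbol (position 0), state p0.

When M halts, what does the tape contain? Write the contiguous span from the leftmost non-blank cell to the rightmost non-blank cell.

state=p0 head=0 tape=[X]XXYYYY   (p0,X)→(p0,_,right)
state=p0 head=1 tape=_[X]XYYYY   (p0,X)→(p0,_,right)
state=p0 head=2 tape=__[X]YYYY   (p0,X)→(p0,_,right)
state=p0 head=3 tape=___[Y]YYY   (p0,Y)→(p1,_,left)
state=p1 head=2 tape=__[_]_YYY   (p1,_)→(p2,Y,right)
state=p2 head=3 tape=__Y[_]YYY
The non-blank tape span at halt is Y_YYY.

Y_YYY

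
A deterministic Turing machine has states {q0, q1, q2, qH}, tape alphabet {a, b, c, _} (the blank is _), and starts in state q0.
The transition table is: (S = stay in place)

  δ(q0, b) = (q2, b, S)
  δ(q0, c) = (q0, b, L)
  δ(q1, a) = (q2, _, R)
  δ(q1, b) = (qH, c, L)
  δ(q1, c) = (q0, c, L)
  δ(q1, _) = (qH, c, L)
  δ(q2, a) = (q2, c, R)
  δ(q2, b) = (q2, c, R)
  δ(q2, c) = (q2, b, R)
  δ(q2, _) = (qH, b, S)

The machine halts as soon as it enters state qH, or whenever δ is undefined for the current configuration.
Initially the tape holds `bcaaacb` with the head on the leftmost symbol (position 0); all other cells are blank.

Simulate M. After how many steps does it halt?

q0 | [b]caaacb_   read b → write b, move S, go to q2
q2 | [b]caaacb_   read b → write c, move R, go to q2
q2 | c[c]aaacb_   read c → write b, move R, go to q2
q2 | cb[a]aacb_   read a → write c, move R, go to q2
q2 | cbc[a]acb_   read a → write c, move R, go to q2
q2 | cbcc[a]cb_   read a → write c, move R, go to q2
q2 | cbccc[c]b_   read c → write b, move R, go to q2
q2 | cbcccb[b]_   read b → write c, move R, go to q2
q2 | cbcccbc[_]   read _ → write b, move S, go to qH
qH | cbcccbc[b]
M halts after 9 transitions.

9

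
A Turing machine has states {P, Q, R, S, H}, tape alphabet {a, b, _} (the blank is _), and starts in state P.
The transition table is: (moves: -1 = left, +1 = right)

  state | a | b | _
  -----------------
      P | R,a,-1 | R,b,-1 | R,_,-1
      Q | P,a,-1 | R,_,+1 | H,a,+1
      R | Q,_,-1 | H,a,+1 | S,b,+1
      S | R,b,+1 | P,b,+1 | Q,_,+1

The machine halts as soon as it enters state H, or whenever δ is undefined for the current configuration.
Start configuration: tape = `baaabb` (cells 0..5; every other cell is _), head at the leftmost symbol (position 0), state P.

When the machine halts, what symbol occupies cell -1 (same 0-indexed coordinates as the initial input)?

b

state=P head=0 tape=_[b]aaabb   (P,b)→(R,b,-1)
state=R head=-1 tape=[_]baaabb   (R,_)→(S,b,+1)
state=S head=0 tape=b[b]aaabb   (S,b)→(P,b,+1)
state=P head=1 tape=bb[a]aabb   (P,a)→(R,a,-1)
state=R head=0 tape=b[b]aaabb   (R,b)→(H,a,+1)
state=H head=1 tape=ba[a]aabb
Cell -1 holds b when M halts.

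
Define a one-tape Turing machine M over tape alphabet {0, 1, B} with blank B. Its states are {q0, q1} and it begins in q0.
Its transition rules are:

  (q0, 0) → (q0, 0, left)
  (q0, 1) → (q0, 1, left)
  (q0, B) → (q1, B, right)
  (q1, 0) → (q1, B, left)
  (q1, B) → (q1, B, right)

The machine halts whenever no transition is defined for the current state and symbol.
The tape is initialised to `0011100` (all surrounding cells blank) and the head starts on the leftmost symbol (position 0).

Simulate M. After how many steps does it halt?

8

state=q0 head=0 tape=B[0]011100   (q0,0)→(q0,0,left)
state=q0 head=-1 tape=[B]0011100   (q0,B)→(q1,B,right)
state=q1 head=0 tape=B[0]011100   (q1,0)→(q1,B,left)
state=q1 head=-1 tape=[B]B011100   (q1,B)→(q1,B,right)
state=q1 head=0 tape=B[B]011100   (q1,B)→(q1,B,right)
state=q1 head=1 tape=BB[0]11100   (q1,0)→(q1,B,left)
state=q1 head=0 tape=B[B]B11100   (q1,B)→(q1,B,right)
state=q1 head=1 tape=BB[B]11100   (q1,B)→(q1,B,right)
state=q1 head=2 tape=BBB[1]1100
M halts after 8 transitions.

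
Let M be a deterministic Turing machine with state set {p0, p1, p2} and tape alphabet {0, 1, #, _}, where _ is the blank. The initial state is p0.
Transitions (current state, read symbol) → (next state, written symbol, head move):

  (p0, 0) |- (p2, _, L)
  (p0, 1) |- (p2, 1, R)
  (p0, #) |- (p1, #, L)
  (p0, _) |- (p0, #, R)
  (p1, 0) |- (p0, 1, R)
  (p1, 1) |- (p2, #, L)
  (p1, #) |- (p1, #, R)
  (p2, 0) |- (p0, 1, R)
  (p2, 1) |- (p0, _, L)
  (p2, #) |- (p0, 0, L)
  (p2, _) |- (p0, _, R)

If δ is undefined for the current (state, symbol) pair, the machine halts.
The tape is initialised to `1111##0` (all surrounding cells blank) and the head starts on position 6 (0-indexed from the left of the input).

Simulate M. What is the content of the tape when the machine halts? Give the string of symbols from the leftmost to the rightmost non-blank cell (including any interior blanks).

p0 | 1111##[0]   read 0 → write _, move L, go to p2
p2 | 1111#[#]_   read # → write 0, move L, go to p0
p0 | 1111[#]0_   read # → write #, move L, go to p1
p1 | 111[1]#0_   read 1 → write #, move L, go to p2
p2 | 11[1]##0_   read 1 → write _, move L, go to p0
p0 | 1[1]_##0_   read 1 → write 1, move R, go to p2
p2 | 11[_]##0_   read _ → write _, move R, go to p0
p0 | 11_[#]#0_   read # → write #, move L, go to p1
p1 | 11[_]##0_
The non-blank tape span at halt is 11_##0.

11_##0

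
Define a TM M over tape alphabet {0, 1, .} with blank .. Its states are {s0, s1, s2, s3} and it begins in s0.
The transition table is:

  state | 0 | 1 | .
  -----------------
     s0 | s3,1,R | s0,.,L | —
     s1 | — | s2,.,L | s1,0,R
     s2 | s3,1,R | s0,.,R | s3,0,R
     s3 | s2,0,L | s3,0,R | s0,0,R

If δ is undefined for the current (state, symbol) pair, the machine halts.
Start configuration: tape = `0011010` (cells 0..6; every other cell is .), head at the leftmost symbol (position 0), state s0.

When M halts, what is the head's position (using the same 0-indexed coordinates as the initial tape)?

8

s0 | [0]011010..   read 0 → write 1, move R, go to s3
s3 | 1[0]11010..   read 0 → write 0, move L, go to s2
s2 | [1]011010..   read 1 → write ., move R, go to s0
s0 | .[0]11010..   read 0 → write 1, move R, go to s3
s3 | .1[1]1010..   read 1 → write 0, move R, go to s3
s3 | .10[1]010..   read 1 → write 0, move R, go to s3
s3 | .100[0]10..   read 0 → write 0, move L, go to s2
s2 | .10[0]010..   read 0 → write 1, move R, go to s3
s3 | .101[0]10..   read 0 → write 0, move L, go to s2
s2 | .10[1]010..   read 1 → write ., move R, go to s0
s0 | .10.[0]10..   read 0 → write 1, move R, go to s3
s3 | .10.1[1]0..   read 1 → write 0, move R, go to s3
s3 | .10.10[0]..   read 0 → write 0, move L, go to s2
s2 | .10.1[0]0..   read 0 → write 1, move R, go to s3
s3 | .10.11[0]..   read 0 → write 0, move L, go to s2
s2 | .10.1[1]0..   read 1 → write ., move R, go to s0
s0 | .10.1.[0]..   read 0 → write 1, move R, go to s3
s3 | .10.1.1[.].   read . → write 0, move R, go to s0
s0 | .10.1.10[.]
At halt the head is at cell 8.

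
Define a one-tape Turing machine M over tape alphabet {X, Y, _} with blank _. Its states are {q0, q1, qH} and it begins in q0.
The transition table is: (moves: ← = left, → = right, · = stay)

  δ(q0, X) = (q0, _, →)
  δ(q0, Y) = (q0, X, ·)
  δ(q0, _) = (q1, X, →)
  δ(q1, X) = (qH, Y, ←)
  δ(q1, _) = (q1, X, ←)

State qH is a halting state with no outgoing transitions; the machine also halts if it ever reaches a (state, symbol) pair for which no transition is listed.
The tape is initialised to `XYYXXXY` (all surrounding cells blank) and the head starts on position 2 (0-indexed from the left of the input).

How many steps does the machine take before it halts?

10

state=q0 head=2 tape=XY[Y]XXXY__   (q0,Y)→(q0,X,·)
state=q0 head=2 tape=XY[X]XXXY__   (q0,X)→(q0,_,→)
state=q0 head=3 tape=XY_[X]XXY__   (q0,X)→(q0,_,→)
state=q0 head=4 tape=XY__[X]XY__   (q0,X)→(q0,_,→)
state=q0 head=5 tape=XY___[X]Y__   (q0,X)→(q0,_,→)
state=q0 head=6 tape=XY____[Y]__   (q0,Y)→(q0,X,·)
state=q0 head=6 tape=XY____[X]__   (q0,X)→(q0,_,→)
state=q0 head=7 tape=XY_____[_]_   (q0,_)→(q1,X,→)
state=q1 head=8 tape=XY_____X[_]   (q1,_)→(q1,X,←)
state=q1 head=7 tape=XY_____[X]X   (q1,X)→(qH,Y,←)
state=qH head=6 tape=XY____[_]YX
M halts after 10 transitions.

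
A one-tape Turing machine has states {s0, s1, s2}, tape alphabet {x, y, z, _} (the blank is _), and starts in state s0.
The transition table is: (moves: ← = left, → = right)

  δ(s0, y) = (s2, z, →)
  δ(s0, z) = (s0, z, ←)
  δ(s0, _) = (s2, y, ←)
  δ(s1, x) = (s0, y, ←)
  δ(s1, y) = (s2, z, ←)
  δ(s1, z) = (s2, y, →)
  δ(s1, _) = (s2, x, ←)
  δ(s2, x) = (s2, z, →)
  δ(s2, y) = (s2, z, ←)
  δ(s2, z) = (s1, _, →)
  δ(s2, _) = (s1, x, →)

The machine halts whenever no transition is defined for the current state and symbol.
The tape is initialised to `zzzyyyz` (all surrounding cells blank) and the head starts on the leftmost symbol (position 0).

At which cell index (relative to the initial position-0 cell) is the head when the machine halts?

state=s0 head=0 tape=__[z]zzyyyz_   (s0,z)→(s0,z,←)
state=s0 head=-1 tape=_[_]zzzyyyz_   (s0,_)→(s2,y,←)
state=s2 head=-2 tape=[_]yzzzyyyz_   (s2,_)→(s1,x,→)
state=s1 head=-1 tape=x[y]zzzyyyz_   (s1,y)→(s2,z,←)
state=s2 head=-2 tape=[x]zzzzyyyz_   (s2,x)→(s2,z,→)
state=s2 head=-1 tape=z[z]zzzyyyz_   (s2,z)→(s1,_,→)
state=s1 head=0 tape=z_[z]zzyyyz_   (s1,z)→(s2,y,→)
state=s2 head=1 tape=z_y[z]zyyyz_   (s2,z)→(s1,_,→)
state=s1 head=2 tape=z_y_[z]yyyz_   (s1,z)→(s2,y,→)
state=s2 head=3 tape=z_y_y[y]yyz_   (s2,y)→(s2,z,←)
state=s2 head=2 tape=z_y_[y]zyyz_   (s2,y)→(s2,z,←)
state=s2 head=1 tape=z_y[_]zzyyz_   (s2,_)→(s1,x,→)
state=s1 head=2 tape=z_yx[z]zyyz_   (s1,z)→(s2,y,→)
state=s2 head=3 tape=z_yxy[z]yyz_   (s2,z)→(s1,_,→)
state=s1 head=4 tape=z_yxy_[y]yz_   (s1,y)→(s2,z,←)
state=s2 head=3 tape=z_yxy[_]zyz_   (s2,_)→(s1,x,→)
state=s1 head=4 tape=z_yxyx[z]yz_   (s1,z)→(s2,y,→)
state=s2 head=5 tape=z_yxyxy[y]z_   (s2,y)→(s2,z,←)
state=s2 head=4 tape=z_yxyx[y]zz_   (s2,y)→(s2,z,←)
state=s2 head=3 tape=z_yxy[x]zzz_   (s2,x)→(s2,z,→)
state=s2 head=4 tape=z_yxyz[z]zz_   (s2,z)→(s1,_,→)
state=s1 head=5 tape=z_yxyz_[z]z_   (s1,z)→(s2,y,→)
state=s2 head=6 tape=z_yxyz_y[z]_   (s2,z)→(s1,_,→)
state=s1 head=7 tape=z_yxyz_y_[_]   (s1,_)→(s2,x,←)
state=s2 head=6 tape=z_yxyz_y[_]x   (s2,_)→(s1,x,→)
state=s1 head=7 tape=z_yxyz_yx[x]   (s1,x)→(s0,y,←)
state=s0 head=6 tape=z_yxyz_y[x]y
At halt the head is at cell 6.

6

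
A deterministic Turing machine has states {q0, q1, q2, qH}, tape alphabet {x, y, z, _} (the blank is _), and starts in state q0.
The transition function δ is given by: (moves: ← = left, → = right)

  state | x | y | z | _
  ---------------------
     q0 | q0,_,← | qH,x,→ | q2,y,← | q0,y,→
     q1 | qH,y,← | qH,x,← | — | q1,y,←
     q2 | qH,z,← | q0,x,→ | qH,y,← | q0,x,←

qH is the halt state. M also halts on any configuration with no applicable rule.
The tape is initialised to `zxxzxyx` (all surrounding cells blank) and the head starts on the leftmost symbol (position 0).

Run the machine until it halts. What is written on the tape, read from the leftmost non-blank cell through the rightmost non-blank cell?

state=q0 head=0 tape=__[z]xxzxyx   (q0,z)→(q2,y,←)
state=q2 head=-1 tape=_[_]yxxzxyx   (q2,_)→(q0,x,←)
state=q0 head=-2 tape=[_]xyxxzxyx   (q0,_)→(q0,y,→)
state=q0 head=-1 tape=y[x]yxxzxyx   (q0,x)→(q0,_,←)
state=q0 head=-2 tape=[y]_yxxzxyx   (q0,y)→(qH,x,→)
state=qH head=-1 tape=x[_]yxxzxyx
The non-blank tape span at halt is x_yxxzxyx.

x_yxxzxyx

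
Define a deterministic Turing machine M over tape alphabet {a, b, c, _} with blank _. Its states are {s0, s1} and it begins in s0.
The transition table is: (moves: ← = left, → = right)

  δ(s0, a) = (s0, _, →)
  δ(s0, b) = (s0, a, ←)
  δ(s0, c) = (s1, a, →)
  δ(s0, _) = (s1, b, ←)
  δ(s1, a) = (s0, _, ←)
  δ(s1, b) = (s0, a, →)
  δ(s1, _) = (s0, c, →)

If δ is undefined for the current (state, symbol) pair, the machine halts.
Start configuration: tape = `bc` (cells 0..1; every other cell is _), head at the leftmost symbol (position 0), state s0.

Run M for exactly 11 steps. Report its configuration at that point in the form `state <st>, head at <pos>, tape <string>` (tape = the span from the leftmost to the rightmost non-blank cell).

s0 | __[b]c   read b → write a, move ←, go to s0
s0 | _[_]ac   read _ → write b, move ←, go to s1
s1 | [_]bac   read _ → write c, move →, go to s0
s0 | c[b]ac   read b → write a, move ←, go to s0
s0 | [c]aac   read c → write a, move →, go to s1
s1 | a[a]ac   read a → write _, move ←, go to s0
s0 | [a]_ac   read a → write _, move →, go to s0
s0 | _[_]ac   read _ → write b, move ←, go to s1
s1 | [_]bac   read _ → write c, move →, go to s0
s0 | c[b]ac   read b → write a, move ←, go to s0
s0 | [c]aac   read c → write a, move →, go to s1
s1 | a[a]ac
After 11 steps: state s1, head at -1, tape aaac.

state s1, head at -1, tape aaac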